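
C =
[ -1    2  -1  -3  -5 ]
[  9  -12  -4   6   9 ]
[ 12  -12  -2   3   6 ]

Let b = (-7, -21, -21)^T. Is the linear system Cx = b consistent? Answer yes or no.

yes

Row reduce the augmented matrix [C | b].
R2 ← R2 + (9)·R1: [0, 6, -13, -21, -36, -84]
R3 ← R3 + (12)·R1: [0, 12, -14, -33, -54, -105]
R3 ← R3 − (2)·R2: [0, 0, 12, 9, 18, 63]
The echelon form has 3 nonzero rows, and every pivot lies in the first 5 columns, so rank(C) = rank([C|b]) = 3.
The system is consistent.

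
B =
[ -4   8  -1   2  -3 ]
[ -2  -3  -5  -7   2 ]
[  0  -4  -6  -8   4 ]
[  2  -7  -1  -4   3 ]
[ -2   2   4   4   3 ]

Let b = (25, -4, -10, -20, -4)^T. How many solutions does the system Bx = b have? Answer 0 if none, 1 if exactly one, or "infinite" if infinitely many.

1

Row reduce the augmented matrix [B | b].
R2 ← R2 − (1/2)·R1: [0, -7, -9/2, -8, 7/2, -33/2]
R4 ← R4 + (1/2)·R1: [0, -3, -3/2, -3, 3/2, -15/2]
R5 ← R5 − (1/2)·R1: [0, -2, 9/2, 3, 9/2, -33/2]
R3 ← R3 − (4/7)·R2: [0, 0, -24/7, -24/7, 2, -4/7]
R4 ← R4 − (3/7)·R2: [0, 0, 3/7, 3/7, 0, -3/7]
R5 ← R5 − (2/7)·R2: [0, 0, 81/14, 37/7, 7/2, -165/14]
R4 ← R4 + (1/8)·R3: [0, 0, 0, 0, 1/4, -1/2]
R5 ← R5 + (27/16)·R3: [0, 0, 0, -1/2, 55/8, -51/4]
Swap R4 ↔ R5
The echelon form has 5 nonzero rows, and every pivot lies in the first 5 columns, so rank(B) = rank([B|b]) = 5.
The system is consistent.
rank = 5 = number of unknowns, so the solution is unique.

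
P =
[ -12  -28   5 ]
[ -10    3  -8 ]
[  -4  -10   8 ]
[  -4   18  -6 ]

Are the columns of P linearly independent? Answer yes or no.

Row reduce P to echelon form.
R2 ← R2 − (5/6)·R1: [0, 79/3, -73/6]
R3 ← R3 − (1/3)·R1: [0, -2/3, 19/3]
R4 ← R4 − (1/3)·R1: [0, 82/3, -23/3]
R3 ← R3 + (2/79)·R2: [0, 0, 476/79]
R4 ← R4 − (82/79)·R2: [0, 0, 392/79]
R4 ← R4 − (14/17)·R3: [0, 0, 0]
3 pivots among 3 columns.
Every column is a pivot column, so the columns are linearly independent.

yes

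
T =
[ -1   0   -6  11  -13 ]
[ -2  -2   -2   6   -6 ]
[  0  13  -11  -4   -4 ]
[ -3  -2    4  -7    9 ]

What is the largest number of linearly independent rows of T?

3

Row reduce to echelon form.
R2 ← R2 − (2)·R1: [0, -2, 10, -16, 20]
R4 ← R4 − (3)·R1: [0, -2, 22, -40, 48]
R3 ← R3 + (13/2)·R2: [0, 0, 54, -108, 126]
R4 ← R4 − R2: [0, 0, 12, -24, 28]
R4 ← R4 − (2/9)·R3: [0, 0, 0, 0, 0]
Echelon form has 3 nonzero rows, so rank(T) = 3.
The rank gives the maximum number of linearly independent rows: 3.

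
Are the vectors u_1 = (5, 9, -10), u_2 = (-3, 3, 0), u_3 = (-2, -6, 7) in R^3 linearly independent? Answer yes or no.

yes

Form the matrix with these vectors as rows and row reduce.
R2 ← R2 + (3/5)·R1: [0, 42/5, -6]
R3 ← R3 + (2/5)·R1: [0, -12/5, 3]
R3 ← R3 + (2/7)·R2: [0, 0, 9/7]
3 nonzero rows, so the 3 vectors span a space of dimension 3.
Since 3 = 3, the vectors are linearly independent.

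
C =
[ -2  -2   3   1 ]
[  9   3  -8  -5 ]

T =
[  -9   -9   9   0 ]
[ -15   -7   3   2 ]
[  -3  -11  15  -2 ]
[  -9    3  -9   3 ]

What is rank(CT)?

First compute CT:
[[ 30,   2,  12,  -7],
 [-57, -29,  15,   7]]
Now row reduce the product.
R2 ← R2 + (19/10)·R1: [0, -126/5, 189/5, -63/10]
2 nonzero rows, so rank(CT) = 2.

2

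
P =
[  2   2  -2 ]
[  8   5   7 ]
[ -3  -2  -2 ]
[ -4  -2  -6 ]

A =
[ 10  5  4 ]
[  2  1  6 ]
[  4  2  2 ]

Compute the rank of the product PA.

2

First compute PA:
[[ 16,   8,  16],
 [118,  59,  76],
 [-42, -21, -28],
 [-68, -34, -40]]
Now row reduce the product.
R2 ← R2 − (59/8)·R1: [0, 0, -42]
R3 ← R3 + (21/8)·R1: [0, 0, 14]
R4 ← R4 + (17/4)·R1: [0, 0, 28]
R3 ← R3 + (1/3)·R2: [0, 0, 0]
R4 ← R4 + (2/3)·R2: [0, 0, 0]
2 nonzero rows, so rank(PA) = 2.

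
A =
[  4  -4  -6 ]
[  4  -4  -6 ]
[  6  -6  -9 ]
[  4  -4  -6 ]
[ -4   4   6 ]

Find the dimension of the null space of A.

Row reduce to echelon form.
R2 ← R2 − R1: [0, 0, 0]
R3 ← R3 − (3/2)·R1: [0, 0, 0]
R4 ← R4 − R1: [0, 0, 0]
R5 ← R5 + R1: [0, 0, 0]
1 nonzero row, so rank(A) = 1.
A has 3 columns; by rank–nullity, nullity = 3 − 1 = 2.

2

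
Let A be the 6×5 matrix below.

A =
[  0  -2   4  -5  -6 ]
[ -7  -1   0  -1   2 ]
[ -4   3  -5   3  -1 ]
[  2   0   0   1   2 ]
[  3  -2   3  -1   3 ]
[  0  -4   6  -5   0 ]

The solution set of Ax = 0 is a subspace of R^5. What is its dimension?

2

Row reduce to echelon form.
Swap R1 ↔ R2
R3 ← R3 − (4/7)·R1: [0, 25/7, -5, 25/7, -15/7]
R4 ← R4 + (2/7)·R1: [0, -2/7, 0, 5/7, 18/7]
R5 ← R5 + (3/7)·R1: [0, -17/7, 3, -10/7, 27/7]
R3 ← R3 + (25/14)·R2: [0, 0, 15/7, -75/14, -90/7]
R4 ← R4 − (1/7)·R2: [0, 0, -4/7, 10/7, 24/7]
R5 ← R5 − (17/14)·R2: [0, 0, -13/7, 65/14, 78/7]
R6 ← R6 − (2)·R2: [0, 0, -2, 5, 12]
R4 ← R4 + (4/15)·R3: [0, 0, 0, 0, 0]
R5 ← R5 + (13/15)·R3: [0, 0, 0, 0, 0]
R6 ← R6 + (14/15)·R3: [0, 0, 0, 0, 0]
3 nonzero rows, so rank(A) = 3.
A has 5 columns; by rank–nullity, nullity = 5 − 3 = 2.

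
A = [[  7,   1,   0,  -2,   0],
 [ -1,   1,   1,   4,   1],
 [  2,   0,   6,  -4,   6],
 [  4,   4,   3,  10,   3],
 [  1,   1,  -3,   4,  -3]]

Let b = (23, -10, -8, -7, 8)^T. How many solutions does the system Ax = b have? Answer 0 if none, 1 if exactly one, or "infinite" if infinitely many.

infinite

Row reduce the augmented matrix [A | b].
R2 ← R2 + (1/7)·R1: [0, 8/7, 1, 26/7, 1, -47/7]
R3 ← R3 − (2/7)·R1: [0, -2/7, 6, -24/7, 6, -102/7]
R4 ← R4 − (4/7)·R1: [0, 24/7, 3, 78/7, 3, -141/7]
R5 ← R5 − (1/7)·R1: [0, 6/7, -3, 30/7, -3, 33/7]
R3 ← R3 + (1/4)·R2: [0, 0, 25/4, -5/2, 25/4, -65/4]
R4 ← R4 − (3)·R2: [0, 0, 0, 0, 0, 0]
R5 ← R5 − (3/4)·R2: [0, 0, -15/4, 3/2, -15/4, 39/4]
R5 ← R5 + (3/5)·R3: [0, 0, 0, 0, 0, 0]
The echelon form has 3 nonzero rows, and every pivot lies in the first 5 columns, so rank(A) = rank([A|b]) = 3.
The system is consistent.
rank = 3 < 5 unknowns, so there are infinitely many solutions.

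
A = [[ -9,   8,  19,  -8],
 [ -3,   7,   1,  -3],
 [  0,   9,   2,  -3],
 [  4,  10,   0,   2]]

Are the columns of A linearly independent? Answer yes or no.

yes

Row reduce A to echelon form.
R2 ← R2 − (1/3)·R1: [0, 13/3, -16/3, -1/3]
R4 ← R4 + (4/9)·R1: [0, 122/9, 76/9, -14/9]
R3 ← R3 − (27/13)·R2: [0, 0, 170/13, -30/13]
R4 ← R4 − (122/39)·R2: [0, 0, 980/39, -20/39]
R4 ← R4 − (98/51)·R3: [0, 0, 0, 200/51]
4 pivots among 4 columns.
Every column is a pivot column, so the columns are linearly independent.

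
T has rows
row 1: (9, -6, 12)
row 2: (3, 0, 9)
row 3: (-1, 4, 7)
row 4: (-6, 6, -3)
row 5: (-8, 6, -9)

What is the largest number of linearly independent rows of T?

Row reduce to echelon form.
R2 ← R2 − (1/3)·R1: [0, 2, 5]
R3 ← R3 + (1/9)·R1: [0, 10/3, 25/3]
R4 ← R4 + (2/3)·R1: [0, 2, 5]
R5 ← R5 + (8/9)·R1: [0, 2/3, 5/3]
R3 ← R3 − (5/3)·R2: [0, 0, 0]
R4 ← R4 − R2: [0, 0, 0]
R5 ← R5 − (1/3)·R2: [0, 0, 0]
Echelon form has 2 nonzero rows, so rank(T) = 2.
The rank gives the maximum number of linearly independent rows: 2.

2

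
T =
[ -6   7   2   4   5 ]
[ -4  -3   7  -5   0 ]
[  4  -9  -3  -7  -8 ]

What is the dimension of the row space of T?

3

Row reduce to echelon form.
R2 ← R2 − (2/3)·R1: [0, -23/3, 17/3, -23/3, -10/3]
R3 ← R3 + (2/3)·R1: [0, -13/3, -5/3, -13/3, -14/3]
R3 ← R3 − (13/23)·R2: [0, 0, -112/23, 0, -64/23]
Echelon form has 3 nonzero rows, so rank(T) = 3.
The row space has dimension equal to the rank: 3.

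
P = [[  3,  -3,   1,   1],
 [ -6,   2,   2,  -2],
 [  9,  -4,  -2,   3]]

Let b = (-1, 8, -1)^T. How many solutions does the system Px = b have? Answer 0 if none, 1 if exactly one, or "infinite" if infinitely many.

Row reduce the augmented matrix [P | b].
R2 ← R2 + (2)·R1: [0, -4, 4, 0, 6]
R3 ← R3 − (3)·R1: [0, 5, -5, 0, 2]
R3 ← R3 + (5/4)·R2: [0, 0, 0, 0, 19/2]
The echelon form has 3 nonzero rows; the last pivot sits in the augmented column, so rank(P) = 2 but rank([P|b]) = 3.
Since the ranks differ, the system is inconsistent.
It has no solutions.

0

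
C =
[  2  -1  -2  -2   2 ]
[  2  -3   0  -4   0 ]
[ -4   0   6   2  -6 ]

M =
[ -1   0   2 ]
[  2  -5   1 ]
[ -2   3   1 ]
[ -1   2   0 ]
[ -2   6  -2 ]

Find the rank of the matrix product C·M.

First compute CM:
[[ -2,   7,  -3],
 [ -4,   7,   1],
 [  2, -14,  10]]
Now row reduce the product.
R2 ← R2 − (2)·R1: [0, -7, 7]
R3 ← R3 + R1: [0, -7, 7]
R3 ← R3 − R2: [0, 0, 0]
2 nonzero rows, so rank(CM) = 2.

2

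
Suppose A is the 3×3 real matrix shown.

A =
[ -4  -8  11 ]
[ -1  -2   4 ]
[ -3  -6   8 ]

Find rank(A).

2

Row reduce to echelon form.
R2 ← R2 − (1/4)·R1: [0, 0, 5/4]
R3 ← R3 − (3/4)·R1: [0, 0, -1/4]
R3 ← R3 + (1/5)·R2: [0, 0, 0]
Echelon form has 2 nonzero rows, so rank(A) = 2.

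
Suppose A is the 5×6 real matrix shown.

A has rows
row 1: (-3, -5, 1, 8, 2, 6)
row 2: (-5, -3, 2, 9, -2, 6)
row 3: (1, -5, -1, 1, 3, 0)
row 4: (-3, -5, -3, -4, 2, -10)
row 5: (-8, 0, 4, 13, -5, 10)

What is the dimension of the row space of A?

Row reduce to echelon form.
R2 ← R2 − (5/3)·R1: [0, 16/3, 1/3, -13/3, -16/3, -4]
R3 ← R3 + (1/3)·R1: [0, -20/3, -2/3, 11/3, 11/3, 2]
R4 ← R4 − R1: [0, 0, -4, -12, 0, -16]
R5 ← R5 − (8/3)·R1: [0, 40/3, 4/3, -25/3, -31/3, -6]
R3 ← R3 + (5/4)·R2: [0, 0, -1/4, -7/4, -3, -3]
R5 ← R5 − (5/2)·R2: [0, 0, 1/2, 5/2, 3, 4]
R4 ← R4 − (16)·R3: [0, 0, 0, 16, 48, 32]
R5 ← R5 + (2)·R3: [0, 0, 0, -1, -3, -2]
R5 ← R5 + (1/16)·R4: [0, 0, 0, 0, 0, 0]
Echelon form has 4 nonzero rows, so rank(A) = 4.
The row space has dimension equal to the rank: 4.

4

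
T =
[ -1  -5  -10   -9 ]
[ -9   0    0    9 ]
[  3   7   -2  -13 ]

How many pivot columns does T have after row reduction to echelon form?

Row reduce to echelon form.
R2 ← R2 − (9)·R1: [0, 45, 90, 90]
R3 ← R3 + (3)·R1: [0, -8, -32, -40]
R3 ← R3 + (8/45)·R2: [0, 0, -16, -24]
Echelon form has 3 nonzero rows, so rank(T) = 3.
Each nonzero row contributes one pivot column: 3 pivot columns.

3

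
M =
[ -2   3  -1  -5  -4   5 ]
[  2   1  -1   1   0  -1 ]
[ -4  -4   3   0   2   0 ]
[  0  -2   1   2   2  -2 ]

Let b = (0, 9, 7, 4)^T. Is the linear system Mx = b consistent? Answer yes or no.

Row reduce the augmented matrix [M | b].
R2 ← R2 + R1: [0, 4, -2, -4, -4, 4, 9]
R3 ← R3 − (2)·R1: [0, -10, 5, 10, 10, -10, 7]
R3 ← R3 + (5/2)·R2: [0, 0, 0, 0, 0, 0, 59/2]
R4 ← R4 + (1/2)·R2: [0, 0, 0, 0, 0, 0, 17/2]
R4 ← R4 − (17/59)·R3: [0, 0, 0, 0, 0, 0, 0]
The echelon form has 3 nonzero rows; the last pivot sits in the augmented column, so rank(M) = 2 but rank([M|b]) = 3.
Since the ranks differ, the system is inconsistent.

no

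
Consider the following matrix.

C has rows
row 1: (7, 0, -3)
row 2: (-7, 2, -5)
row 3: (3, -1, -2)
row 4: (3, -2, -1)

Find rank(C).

Row reduce to echelon form.
R2 ← R2 + R1: [0, 2, -8]
R3 ← R3 − (3/7)·R1: [0, -1, -5/7]
R4 ← R4 − (3/7)·R1: [0, -2, 2/7]
R3 ← R3 + (1/2)·R2: [0, 0, -33/7]
R4 ← R4 + R2: [0, 0, -54/7]
R4 ← R4 − (18/11)·R3: [0, 0, 0]
Echelon form has 3 nonzero rows, so rank(C) = 3.

3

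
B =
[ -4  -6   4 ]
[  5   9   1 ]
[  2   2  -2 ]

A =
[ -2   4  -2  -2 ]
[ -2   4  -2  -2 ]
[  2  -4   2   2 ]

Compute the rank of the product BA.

First compute BA:
[[ 28, -56,  28,  28],
 [-26,  52, -26, -26],
 [-12,  24, -12, -12]]
Now row reduce the product.
R2 ← R2 + (13/14)·R1: [0, 0, 0, 0]
R3 ← R3 + (3/7)·R1: [0, 0, 0, 0]
1 nonzero row, so rank(BA) = 1.

1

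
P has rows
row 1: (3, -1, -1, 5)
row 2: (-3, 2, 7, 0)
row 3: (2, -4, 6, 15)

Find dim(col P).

Row reduce to echelon form.
R2 ← R2 + R1: [0, 1, 6, 5]
R3 ← R3 − (2/3)·R1: [0, -10/3, 20/3, 35/3]
R3 ← R3 + (10/3)·R2: [0, 0, 80/3, 85/3]
Echelon form has 3 nonzero rows, so rank(P) = 3.
The column space has dimension equal to the rank: 3.

3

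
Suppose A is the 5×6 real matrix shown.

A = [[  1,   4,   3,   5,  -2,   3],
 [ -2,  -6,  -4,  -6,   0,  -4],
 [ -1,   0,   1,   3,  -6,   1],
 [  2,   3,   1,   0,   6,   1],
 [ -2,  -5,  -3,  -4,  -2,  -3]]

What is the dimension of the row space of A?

2

Row reduce to echelon form.
R2 ← R2 + (2)·R1: [0, 2, 2, 4, -4, 2]
R3 ← R3 + R1: [0, 4, 4, 8, -8, 4]
R4 ← R4 − (2)·R1: [0, -5, -5, -10, 10, -5]
R5 ← R5 + (2)·R1: [0, 3, 3, 6, -6, 3]
R3 ← R3 − (2)·R2: [0, 0, 0, 0, 0, 0]
R4 ← R4 + (5/2)·R2: [0, 0, 0, 0, 0, 0]
R5 ← R5 − (3/2)·R2: [0, 0, 0, 0, 0, 0]
Echelon form has 2 nonzero rows, so rank(A) = 2.
The row space has dimension equal to the rank: 2.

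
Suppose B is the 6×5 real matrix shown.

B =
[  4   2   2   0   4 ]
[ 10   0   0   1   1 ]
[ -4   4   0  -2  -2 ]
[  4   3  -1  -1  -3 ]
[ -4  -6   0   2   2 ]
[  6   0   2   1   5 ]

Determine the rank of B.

3

Row reduce to echelon form.
R2 ← R2 − (5/2)·R1: [0, -5, -5, 1, -9]
R3 ← R3 + R1: [0, 6, 2, -2, 2]
R4 ← R4 − R1: [0, 1, -3, -1, -7]
R5 ← R5 + R1: [0, -4, 2, 2, 6]
R6 ← R6 − (3/2)·R1: [0, -3, -1, 1, -1]
R3 ← R3 + (6/5)·R2: [0, 0, -4, -4/5, -44/5]
R4 ← R4 + (1/5)·R2: [0, 0, -4, -4/5, -44/5]
R5 ← R5 − (4/5)·R2: [0, 0, 6, 6/5, 66/5]
R6 ← R6 − (3/5)·R2: [0, 0, 2, 2/5, 22/5]
R4 ← R4 − R3: [0, 0, 0, 0, 0]
R5 ← R5 + (3/2)·R3: [0, 0, 0, 0, 0]
R6 ← R6 + (1/2)·R3: [0, 0, 0, 0, 0]
Echelon form has 3 nonzero rows, so rank(B) = 3.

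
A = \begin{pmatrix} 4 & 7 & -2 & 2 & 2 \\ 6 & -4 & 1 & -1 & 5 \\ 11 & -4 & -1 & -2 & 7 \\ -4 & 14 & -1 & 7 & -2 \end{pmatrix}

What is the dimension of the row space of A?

Row reduce to echelon form.
R2 ← R2 − (3/2)·R1: [0, -29/2, 4, -4, 2]
R3 ← R3 − (11/4)·R1: [0, -93/4, 9/2, -15/2, 3/2]
R4 ← R4 + R1: [0, 21, -3, 9, 0]
R3 ← R3 − (93/58)·R2: [0, 0, -111/58, -63/58, -99/58]
R4 ← R4 + (42/29)·R2: [0, 0, 81/29, 93/29, 84/29]
R4 ← R4 + (54/37)·R3: [0, 0, 0, 60/37, 15/37]
Echelon form has 4 nonzero rows, so rank(A) = 4.
The row space has dimension equal to the rank: 4.

4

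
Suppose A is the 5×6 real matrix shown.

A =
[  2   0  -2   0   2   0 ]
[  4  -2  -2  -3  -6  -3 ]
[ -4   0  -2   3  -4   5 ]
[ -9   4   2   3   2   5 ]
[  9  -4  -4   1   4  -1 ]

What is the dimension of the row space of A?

4

Row reduce to echelon form.
R2 ← R2 − (2)·R1: [0, -2, 2, -3, -10, -3]
R3 ← R3 + (2)·R1: [0, 0, -6, 3, 0, 5]
R4 ← R4 + (9/2)·R1: [0, 4, -7, 3, 11, 5]
R5 ← R5 − (9/2)·R1: [0, -4, 5, 1, -5, -1]
R4 ← R4 + (2)·R2: [0, 0, -3, -3, -9, -1]
R5 ← R5 − (2)·R2: [0, 0, 1, 7, 15, 5]
R4 ← R4 − (1/2)·R3: [0, 0, 0, -9/2, -9, -7/2]
R5 ← R5 + (1/6)·R3: [0, 0, 0, 15/2, 15, 35/6]
R5 ← R5 + (5/3)·R4: [0, 0, 0, 0, 0, 0]
Echelon form has 4 nonzero rows, so rank(A) = 4.
The row space has dimension equal to the rank: 4.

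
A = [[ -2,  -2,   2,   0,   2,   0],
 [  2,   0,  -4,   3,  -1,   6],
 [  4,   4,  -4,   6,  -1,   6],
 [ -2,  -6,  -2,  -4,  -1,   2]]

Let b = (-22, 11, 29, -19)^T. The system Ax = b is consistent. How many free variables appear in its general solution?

3

Row reduce the augmented matrix [A | b].
R2 ← R2 + R1: [0, -2, -2, 3, 1, 6, -11]
R3 ← R3 + (2)·R1: [0, 0, 0, 6, 3, 6, -15]
R4 ← R4 − R1: [0, -4, -4, -4, -3, 2, 3]
R4 ← R4 − (2)·R2: [0, 0, 0, -10, -5, -10, 25]
R4 ← R4 + (5/3)·R3: [0, 0, 0, 0, 0, 0, 0]
The echelon form has 3 nonzero rows, and every pivot lies in the first 6 columns, so rank(A) = rank([A|b]) = 3.
The system is consistent.
Free variables = (unknowns) − (rank) = 6 − 3 = 3.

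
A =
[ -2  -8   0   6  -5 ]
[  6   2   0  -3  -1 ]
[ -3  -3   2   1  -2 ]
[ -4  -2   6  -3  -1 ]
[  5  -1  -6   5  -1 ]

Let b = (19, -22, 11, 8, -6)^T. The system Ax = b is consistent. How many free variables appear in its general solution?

Row reduce the augmented matrix [A | b].
R2 ← R2 + (3)·R1: [0, -22, 0, 15, -16, 35]
R3 ← R3 − (3/2)·R1: [0, 9, 2, -8, 11/2, -35/2]
R4 ← R4 − (2)·R1: [0, 14, 6, -15, 9, -30]
R5 ← R5 + (5/2)·R1: [0, -21, -6, 20, -27/2, 83/2]
R3 ← R3 + (9/22)·R2: [0, 0, 2, -41/22, -23/22, -35/11]
R4 ← R4 + (7/11)·R2: [0, 0, 6, -60/11, -13/11, -85/11]
R5 ← R5 − (21/22)·R2: [0, 0, -6, 125/22, 39/22, 89/11]
R4 ← R4 − (3)·R3: [0, 0, 0, 3/22, 43/22, 20/11]
R5 ← R5 + (3)·R3: [0, 0, 0, 1/11, -15/11, -16/11]
R5 ← R5 − (2/3)·R4: [0, 0, 0, 0, -8/3, -8/3]
The echelon form has 5 nonzero rows, and every pivot lies in the first 5 columns, so rank(A) = rank([A|b]) = 5.
The system is consistent.
Free variables = (unknowns) − (rank) = 5 − 5 = 0.

0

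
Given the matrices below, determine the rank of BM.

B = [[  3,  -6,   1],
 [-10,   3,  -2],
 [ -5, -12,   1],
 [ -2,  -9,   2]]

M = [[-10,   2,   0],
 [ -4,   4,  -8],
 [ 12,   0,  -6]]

First compute BM:
[[  6, -18,  42],
 [ 64,  -8, -12],
 [110, -58,  90],
 [ 80, -40,  60]]
Now row reduce the product.
R2 ← R2 − (32/3)·R1: [0, 184, -460]
R3 ← R3 − (55/3)·R1: [0, 272, -680]
R4 ← R4 − (40/3)·R1: [0, 200, -500]
R3 ← R3 − (34/23)·R2: [0, 0, 0]
R4 ← R4 − (25/23)·R2: [0, 0, 0]
2 nonzero rows, so rank(BM) = 2.

2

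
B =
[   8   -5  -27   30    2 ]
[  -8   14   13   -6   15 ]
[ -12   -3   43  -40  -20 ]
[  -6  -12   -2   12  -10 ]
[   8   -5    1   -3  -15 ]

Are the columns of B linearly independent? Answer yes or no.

Row reduce B to echelon form.
R2 ← R2 + R1: [0, 9, -14, 24, 17]
R3 ← R3 + (3/2)·R1: [0, -21/2, 5/2, 5, -17]
R4 ← R4 + (3/4)·R1: [0, -63/4, -89/4, 69/2, -17/2]
R5 ← R5 − R1: [0, 0, 28, -33, -17]
R3 ← R3 + (7/6)·R2: [0, 0, -83/6, 33, 17/6]
R4 ← R4 + (7/4)·R2: [0, 0, -187/4, 153/2, 85/4]
R4 ← R4 − (561/166)·R3: [0, 0, 0, -2907/83, 969/83]
R5 ← R5 + (168/83)·R3: [0, 0, 0, 2805/83, -935/83]
R5 ← R5 + (55/57)·R4: [0, 0, 0, 0, 0]
4 pivots among 5 columns.
Only 4 < 5 pivot columns, so the columns are linearly dependent.

no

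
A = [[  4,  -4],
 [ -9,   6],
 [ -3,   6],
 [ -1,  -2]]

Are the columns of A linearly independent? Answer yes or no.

yes

Row reduce A to echelon form.
R2 ← R2 + (9/4)·R1: [0, -3]
R3 ← R3 + (3/4)·R1: [0, 3]
R4 ← R4 + (1/4)·R1: [0, -3]
R3 ← R3 + R2: [0, 0]
R4 ← R4 − R2: [0, 0]
2 pivots among 2 columns.
Every column is a pivot column, so the columns are linearly independent.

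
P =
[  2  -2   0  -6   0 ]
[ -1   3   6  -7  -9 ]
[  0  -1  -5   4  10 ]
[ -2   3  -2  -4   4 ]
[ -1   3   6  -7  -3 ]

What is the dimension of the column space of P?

5

Row reduce to echelon form.
R2 ← R2 + (1/2)·R1: [0, 2, 6, -10, -9]
R4 ← R4 + R1: [0, 1, -2, -10, 4]
R5 ← R5 + (1/2)·R1: [0, 2, 6, -10, -3]
R3 ← R3 + (1/2)·R2: [0, 0, -2, -1, 11/2]
R4 ← R4 − (1/2)·R2: [0, 0, -5, -5, 17/2]
R5 ← R5 − R2: [0, 0, 0, 0, 6]
R4 ← R4 − (5/2)·R3: [0, 0, 0, -5/2, -21/4]
Echelon form has 5 nonzero rows, so rank(P) = 5.
The column space has dimension equal to the rank: 5.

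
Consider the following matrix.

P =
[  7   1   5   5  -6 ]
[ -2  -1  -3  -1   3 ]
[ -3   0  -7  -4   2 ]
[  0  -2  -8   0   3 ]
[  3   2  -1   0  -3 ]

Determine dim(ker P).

Row reduce to echelon form.
R2 ← R2 + (2/7)·R1: [0, -5/7, -11/7, 3/7, 9/7]
R3 ← R3 + (3/7)·R1: [0, 3/7, -34/7, -13/7, -4/7]
R5 ← R5 − (3/7)·R1: [0, 11/7, -22/7, -15/7, -3/7]
R3 ← R3 + (3/5)·R2: [0, 0, -29/5, -8/5, 1/5]
R4 ← R4 − (14/5)·R2: [0, 0, -18/5, -6/5, -3/5]
R5 ← R5 + (11/5)·R2: [0, 0, -33/5, -6/5, 12/5]
R4 ← R4 − (18/29)·R3: [0, 0, 0, -6/29, -21/29]
R5 ← R5 − (33/29)·R3: [0, 0, 0, 18/29, 63/29]
R5 ← R5 + (3)·R4: [0, 0, 0, 0, 0]
4 nonzero rows, so rank(P) = 4.
P has 5 columns; by rank–nullity, nullity = 5 − 4 = 1.

1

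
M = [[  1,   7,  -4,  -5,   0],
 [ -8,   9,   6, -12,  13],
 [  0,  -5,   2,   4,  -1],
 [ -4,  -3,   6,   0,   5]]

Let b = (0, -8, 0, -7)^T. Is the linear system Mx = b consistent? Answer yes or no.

no

Row reduce the augmented matrix [M | b].
R2 ← R2 + (8)·R1: [0, 65, -26, -52, 13, -8]
R4 ← R4 + (4)·R1: [0, 25, -10, -20, 5, -7]
R3 ← R3 + (1/13)·R2: [0, 0, 0, 0, 0, -8/13]
R4 ← R4 − (5/13)·R2: [0, 0, 0, 0, 0, -51/13]
R4 ← R4 − (51/8)·R3: [0, 0, 0, 0, 0, 0]
The echelon form has 3 nonzero rows; the last pivot sits in the augmented column, so rank(M) = 2 but rank([M|b]) = 3.
Since the ranks differ, the system is inconsistent.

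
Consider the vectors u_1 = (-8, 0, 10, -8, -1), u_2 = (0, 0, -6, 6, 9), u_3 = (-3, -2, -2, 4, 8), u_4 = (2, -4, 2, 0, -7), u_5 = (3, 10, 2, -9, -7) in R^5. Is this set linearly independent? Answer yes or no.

Form the matrix with these vectors as rows and row reduce.
R3 ← R3 − (3/8)·R1: [0, -2, -23/4, 7, 67/8]
R4 ← R4 + (1/4)·R1: [0, -4, 9/2, -2, -29/4]
R5 ← R5 + (3/8)·R1: [0, 10, 23/4, -12, -59/8]
Swap R2 ↔ R3
R4 ← R4 − (2)·R2: [0, 0, 16, -16, -24]
R5 ← R5 + (5)·R2: [0, 0, -23, 23, 69/2]
R4 ← R4 + (8/3)·R3: [0, 0, 0, 0, 0]
R5 ← R5 − (23/6)·R3: [0, 0, 0, 0, 0]
3 nonzero rows, so the 5 vectors span a space of dimension 3.
Since 3 < 5, the vectors are linearly dependent.

no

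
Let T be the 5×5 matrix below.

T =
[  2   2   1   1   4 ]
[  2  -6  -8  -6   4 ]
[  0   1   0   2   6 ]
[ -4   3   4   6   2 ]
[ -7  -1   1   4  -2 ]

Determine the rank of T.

Row reduce to echelon form.
R2 ← R2 − R1: [0, -8, -9, -7, 0]
R4 ← R4 + (2)·R1: [0, 7, 6, 8, 10]
R5 ← R5 + (7/2)·R1: [0, 6, 9/2, 15/2, 12]
R3 ← R3 + (1/8)·R2: [0, 0, -9/8, 9/8, 6]
R4 ← R4 + (7/8)·R2: [0, 0, -15/8, 15/8, 10]
R5 ← R5 + (3/4)·R2: [0, 0, -9/4, 9/4, 12]
R4 ← R4 − (5/3)·R3: [0, 0, 0, 0, 0]
R5 ← R5 − (2)·R3: [0, 0, 0, 0, 0]
Echelon form has 3 nonzero rows, so rank(T) = 3.

3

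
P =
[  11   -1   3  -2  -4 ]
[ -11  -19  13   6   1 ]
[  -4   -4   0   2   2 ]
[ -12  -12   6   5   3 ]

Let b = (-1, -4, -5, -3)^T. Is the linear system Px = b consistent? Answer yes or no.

Row reduce the augmented matrix [P | b].
R2 ← R2 + R1: [0, -20, 16, 4, -3, -5]
R3 ← R3 + (4/11)·R1: [0, -48/11, 12/11, 14/11, 6/11, -59/11]
R4 ← R4 + (12/11)·R1: [0, -144/11, 102/11, 31/11, -15/11, -45/11]
R3 ← R3 − (12/55)·R2: [0, 0, -12/5, 2/5, 6/5, -47/11]
R4 ← R4 − (36/55)·R2: [0, 0, -6/5, 1/5, 3/5, -9/11]
R4 ← R4 − (1/2)·R3: [0, 0, 0, 0, 0, 29/22]
The echelon form has 4 nonzero rows; the last pivot sits in the augmented column, so rank(P) = 3 but rank([P|b]) = 4.
Since the ranks differ, the system is inconsistent.

no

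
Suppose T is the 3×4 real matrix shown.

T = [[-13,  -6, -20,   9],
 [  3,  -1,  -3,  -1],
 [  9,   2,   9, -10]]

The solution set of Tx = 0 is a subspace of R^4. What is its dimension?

1

Row reduce to echelon form.
R2 ← R2 + (3/13)·R1: [0, -31/13, -99/13, 14/13]
R3 ← R3 + (9/13)·R1: [0, -28/13, -63/13, -49/13]
R3 ← R3 − (28/31)·R2: [0, 0, 63/31, -147/31]
3 nonzero rows, so rank(T) = 3.
T has 4 columns; by rank–nullity, nullity = 4 − 3 = 1.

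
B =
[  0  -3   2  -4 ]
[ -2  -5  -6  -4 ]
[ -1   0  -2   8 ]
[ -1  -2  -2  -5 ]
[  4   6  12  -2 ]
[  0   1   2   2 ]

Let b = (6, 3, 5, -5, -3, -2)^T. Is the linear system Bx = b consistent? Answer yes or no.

Row reduce the augmented matrix [B | b].
Swap R1 ↔ R2
R3 ← R3 − (1/2)·R1: [0, 5/2, 1, 10, 7/2]
R4 ← R4 − (1/2)·R1: [0, 1/2, 1, -3, -13/2]
R5 ← R5 + (2)·R1: [0, -4, 0, -10, 3]
R3 ← R3 + (5/6)·R2: [0, 0, 8/3, 20/3, 17/2]
R4 ← R4 + (1/6)·R2: [0, 0, 4/3, -11/3, -11/2]
R5 ← R5 − (4/3)·R2: [0, 0, -8/3, -14/3, -5]
R6 ← R6 + (1/3)·R2: [0, 0, 8/3, 2/3, 0]
R4 ← R4 − (1/2)·R3: [0, 0, 0, -7, -39/4]
R5 ← R5 + R3: [0, 0, 0, 2, 7/2]
R6 ← R6 − R3: [0, 0, 0, -6, -17/2]
R5 ← R5 + (2/7)·R4: [0, 0, 0, 0, 5/7]
R6 ← R6 − (6/7)·R4: [0, 0, 0, 0, -1/7]
R6 ← R6 + (1/5)·R5: [0, 0, 0, 0, 0]
The echelon form has 5 nonzero rows; the last pivot sits in the augmented column, so rank(B) = 4 but rank([B|b]) = 5.
Since the ranks differ, the system is inconsistent.

no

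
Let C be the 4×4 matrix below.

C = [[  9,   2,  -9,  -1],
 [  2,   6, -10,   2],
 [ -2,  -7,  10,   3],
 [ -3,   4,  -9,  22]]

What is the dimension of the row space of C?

3

Row reduce to echelon form.
R2 ← R2 − (2/9)·R1: [0, 50/9, -8, 20/9]
R3 ← R3 + (2/9)·R1: [0, -59/9, 8, 25/9]
R4 ← R4 + (1/3)·R1: [0, 14/3, -12, 65/3]
R3 ← R3 + (59/50)·R2: [0, 0, -36/25, 27/5]
R4 ← R4 − (21/25)·R2: [0, 0, -132/25, 99/5]
R4 ← R4 − (11/3)·R3: [0, 0, 0, 0]
Echelon form has 3 nonzero rows, so rank(C) = 3.
The row space has dimension equal to the rank: 3.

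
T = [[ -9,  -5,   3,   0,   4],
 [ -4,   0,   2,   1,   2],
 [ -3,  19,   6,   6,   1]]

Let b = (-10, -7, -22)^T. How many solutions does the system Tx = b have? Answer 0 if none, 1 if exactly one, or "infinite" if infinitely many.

Row reduce the augmented matrix [T | b].
R2 ← R2 − (4/9)·R1: [0, 20/9, 2/3, 1, 2/9, -23/9]
R3 ← R3 − (1/3)·R1: [0, 62/3, 5, 6, -1/3, -56/3]
R3 ← R3 − (93/10)·R2: [0, 0, -6/5, -33/10, -12/5, 51/10]
The echelon form has 3 nonzero rows, and every pivot lies in the first 5 columns, so rank(T) = rank([T|b]) = 3.
The system is consistent.
rank = 3 < 5 unknowns, so there are infinitely many solutions.

infinite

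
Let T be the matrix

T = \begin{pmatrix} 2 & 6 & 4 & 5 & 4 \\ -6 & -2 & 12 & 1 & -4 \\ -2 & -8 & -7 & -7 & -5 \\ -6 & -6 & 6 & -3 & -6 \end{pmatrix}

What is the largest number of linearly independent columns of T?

2

Row reduce to echelon form.
R2 ← R2 + (3)·R1: [0, 16, 24, 16, 8]
R3 ← R3 + R1: [0, -2, -3, -2, -1]
R4 ← R4 + (3)·R1: [0, 12, 18, 12, 6]
R3 ← R3 + (1/8)·R2: [0, 0, 0, 0, 0]
R4 ← R4 − (3/4)·R2: [0, 0, 0, 0, 0]
Echelon form has 2 nonzero rows, so rank(T) = 2.
The rank gives the maximum number of linearly independent columns: 2.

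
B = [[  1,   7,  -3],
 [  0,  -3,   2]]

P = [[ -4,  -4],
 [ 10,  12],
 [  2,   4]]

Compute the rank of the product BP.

First compute BP:
[[ 60,  68],
 [-26, -28]]
Now row reduce the product.
R2 ← R2 + (13/30)·R1: [0, 22/15]
2 nonzero rows, so rank(BP) = 2.

2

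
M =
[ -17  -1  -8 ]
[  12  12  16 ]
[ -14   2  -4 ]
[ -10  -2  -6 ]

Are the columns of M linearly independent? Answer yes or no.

no

Row reduce M to echelon form.
R2 ← R2 + (12/17)·R1: [0, 192/17, 176/17]
R3 ← R3 − (14/17)·R1: [0, 48/17, 44/17]
R4 ← R4 − (10/17)·R1: [0, -24/17, -22/17]
R3 ← R3 − (1/4)·R2: [0, 0, 0]
R4 ← R4 + (1/8)·R2: [0, 0, 0]
2 pivots among 3 columns.
Only 2 < 3 pivot columns, so the columns are linearly dependent.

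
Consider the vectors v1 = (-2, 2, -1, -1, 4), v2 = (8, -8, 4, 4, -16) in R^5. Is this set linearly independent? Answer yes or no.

Form the matrix with these vectors as rows and row reduce.
R2 ← R2 + (4)·R1: [0, 0, 0, 0, 0]
1 nonzero row, so the 2 vectors span a space of dimension 1.
Since 1 < 2, the vectors are linearly dependent.

no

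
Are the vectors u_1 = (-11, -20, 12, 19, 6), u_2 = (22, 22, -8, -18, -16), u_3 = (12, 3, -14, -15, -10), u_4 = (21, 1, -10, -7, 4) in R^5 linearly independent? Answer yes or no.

yes

Form the matrix with these vectors as rows and row reduce.
R2 ← R2 + (2)·R1: [0, -18, 16, 20, -4]
R3 ← R3 + (12/11)·R1: [0, -207/11, -10/11, 63/11, -38/11]
R4 ← R4 + (21/11)·R1: [0, -409/11, 142/11, 322/11, 170/11]
R3 ← R3 − (23/22)·R2: [0, 0, -194/11, -167/11, 8/11]
R4 ← R4 − (409/198)·R2: [0, 0, -1994/99, -1192/99, 2348/99]
R4 ← R4 − (997/873)·R3: [0, 0, 0, 4625/873, 2220/97]
4 nonzero rows, so the 4 vectors span a space of dimension 4.
Since 4 = 4, the vectors are linearly independent.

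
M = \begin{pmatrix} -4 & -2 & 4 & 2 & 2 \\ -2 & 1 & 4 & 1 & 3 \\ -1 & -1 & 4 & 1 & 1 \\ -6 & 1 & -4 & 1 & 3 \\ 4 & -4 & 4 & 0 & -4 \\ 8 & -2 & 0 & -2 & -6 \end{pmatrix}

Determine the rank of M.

Row reduce to echelon form.
R2 ← R2 − (1/2)·R1: [0, 2, 2, 0, 2]
R3 ← R3 − (1/4)·R1: [0, -1/2, 3, 1/2, 1/2]
R4 ← R4 − (3/2)·R1: [0, 4, -10, -2, 0]
R5 ← R5 + R1: [0, -6, 8, 2, -2]
R6 ← R6 + (2)·R1: [0, -6, 8, 2, -2]
R3 ← R3 + (1/4)·R2: [0, 0, 7/2, 1/2, 1]
R4 ← R4 − (2)·R2: [0, 0, -14, -2, -4]
R5 ← R5 + (3)·R2: [0, 0, 14, 2, 4]
R6 ← R6 + (3)·R2: [0, 0, 14, 2, 4]
R4 ← R4 + (4)·R3: [0, 0, 0, 0, 0]
R5 ← R5 − (4)·R3: [0, 0, 0, 0, 0]
R6 ← R6 − (4)·R3: [0, 0, 0, 0, 0]
Echelon form has 3 nonzero rows, so rank(M) = 3.

3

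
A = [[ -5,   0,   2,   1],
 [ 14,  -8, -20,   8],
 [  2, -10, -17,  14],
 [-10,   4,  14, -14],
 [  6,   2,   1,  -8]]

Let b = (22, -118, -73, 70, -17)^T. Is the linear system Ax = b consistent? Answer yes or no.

Row reduce the augmented matrix [A | b].
R2 ← R2 + (14/5)·R1: [0, -8, -72/5, 54/5, -282/5]
R3 ← R3 + (2/5)·R1: [0, -10, -81/5, 72/5, -321/5]
R4 ← R4 − (2)·R1: [0, 4, 10, -16, 26]
R5 ← R5 + (6/5)·R1: [0, 2, 17/5, -34/5, 47/5]
R3 ← R3 − (5/4)·R2: [0, 0, 9/5, 9/10, 63/10]
R4 ← R4 + (1/2)·R2: [0, 0, 14/5, -53/5, -11/5]
R5 ← R5 + (1/4)·R2: [0, 0, -1/5, -41/10, -47/10]
R4 ← R4 − (14/9)·R3: [0, 0, 0, -12, -12]
R5 ← R5 + (1/9)·R3: [0, 0, 0, -4, -4]
R5 ← R5 − (1/3)·R4: [0, 0, 0, 0, 0]
The echelon form has 4 nonzero rows, and every pivot lies in the first 4 columns, so rank(A) = rank([A|b]) = 4.
The system is consistent.

yes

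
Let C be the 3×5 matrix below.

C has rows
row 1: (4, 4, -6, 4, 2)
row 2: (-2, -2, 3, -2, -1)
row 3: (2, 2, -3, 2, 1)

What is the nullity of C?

4

Row reduce to echelon form.
R2 ← R2 + (1/2)·R1: [0, 0, 0, 0, 0]
R3 ← R3 − (1/2)·R1: [0, 0, 0, 0, 0]
1 nonzero row, so rank(C) = 1.
C has 5 columns; by rank–nullity, nullity = 5 − 1 = 4.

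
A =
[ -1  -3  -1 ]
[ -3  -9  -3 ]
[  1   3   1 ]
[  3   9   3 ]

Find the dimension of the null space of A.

Row reduce to echelon form.
R2 ← R2 − (3)·R1: [0, 0, 0]
R3 ← R3 + R1: [0, 0, 0]
R4 ← R4 + (3)·R1: [0, 0, 0]
1 nonzero row, so rank(A) = 1.
A has 3 columns; by rank–nullity, nullity = 3 − 1 = 2.

2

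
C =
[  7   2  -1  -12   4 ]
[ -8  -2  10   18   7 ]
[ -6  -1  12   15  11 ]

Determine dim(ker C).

2

Row reduce to echelon form.
R2 ← R2 + (8/7)·R1: [0, 2/7, 62/7, 30/7, 81/7]
R3 ← R3 + (6/7)·R1: [0, 5/7, 78/7, 33/7, 101/7]
R3 ← R3 − (5/2)·R2: [0, 0, -11, -6, -29/2]
3 nonzero rows, so rank(C) = 3.
C has 5 columns; by rank–nullity, nullity = 5 − 3 = 2.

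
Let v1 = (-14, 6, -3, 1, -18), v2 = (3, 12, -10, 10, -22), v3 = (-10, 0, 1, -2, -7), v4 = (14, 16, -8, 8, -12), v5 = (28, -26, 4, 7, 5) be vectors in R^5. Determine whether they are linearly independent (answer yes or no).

Form the matrix with these vectors as rows and row reduce.
R2 ← R2 + (3/14)·R1: [0, 93/7, -149/14, 143/14, -181/7]
R3 ← R3 − (5/7)·R1: [0, -30/7, 22/7, -19/7, 41/7]
R4 ← R4 + R1: [0, 22, -11, 9, -30]
R5 ← R5 + (2)·R1: [0, -14, -2, 9, -31]
R3 ← R3 + (10/31)·R2: [0, 0, -9/31, 18/31, -77/31]
R4 ← R4 − (154/93)·R2: [0, 0, 616/93, -736/93, 1192/93]
R5 ← R5 + (98/93)·R2: [0, 0, -1229/93, 1838/93, -5417/93]
R4 ← R4 + (616/27)·R3: [0, 0, 0, 16/3, -1184/27]
R5 ← R5 − (1229/27)·R3: [0, 0, 0, -20/3, 1480/27]
R5 ← R5 + (5/4)·R4: [0, 0, 0, 0, 0]
4 nonzero rows, so the 5 vectors span a space of dimension 4.
Since 4 < 5, the vectors are linearly dependent.

no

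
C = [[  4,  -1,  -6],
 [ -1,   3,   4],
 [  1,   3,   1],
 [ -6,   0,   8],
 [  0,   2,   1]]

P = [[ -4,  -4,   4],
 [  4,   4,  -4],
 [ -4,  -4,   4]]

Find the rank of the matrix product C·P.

First compute CP:
[[  4,   4,  -4],
 [  0,   0,   0],
 [  4,   4,  -4],
 [ -8,  -8,   8],
 [  4,   4,  -4]]
Now row reduce the product.
R3 ← R3 − R1: [0, 0, 0]
R4 ← R4 + (2)·R1: [0, 0, 0]
R5 ← R5 − R1: [0, 0, 0]
1 nonzero row, so rank(CP) = 1.

1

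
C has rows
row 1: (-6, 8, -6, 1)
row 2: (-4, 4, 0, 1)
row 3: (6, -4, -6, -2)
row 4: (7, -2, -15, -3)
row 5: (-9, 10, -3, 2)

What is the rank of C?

2

Row reduce to echelon form.
R2 ← R2 − (2/3)·R1: [0, -4/3, 4, 1/3]
R3 ← R3 + R1: [0, 4, -12, -1]
R4 ← R4 + (7/6)·R1: [0, 22/3, -22, -11/6]
R5 ← R5 − (3/2)·R1: [0, -2, 6, 1/2]
R3 ← R3 + (3)·R2: [0, 0, 0, 0]
R4 ← R4 + (11/2)·R2: [0, 0, 0, 0]
R5 ← R5 − (3/2)·R2: [0, 0, 0, 0]
Echelon form has 2 nonzero rows, so rank(C) = 2.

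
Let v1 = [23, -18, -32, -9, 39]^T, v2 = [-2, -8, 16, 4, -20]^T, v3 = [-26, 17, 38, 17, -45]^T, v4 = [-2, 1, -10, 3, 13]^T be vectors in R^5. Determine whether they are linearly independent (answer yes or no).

yes

Form the matrix with these vectors as rows and row reduce.
R2 ← R2 + (2/23)·R1: [0, -220/23, 304/23, 74/23, -382/23]
R3 ← R3 + (26/23)·R1: [0, -77/23, 42/23, 157/23, -21/23]
R4 ← R4 + (2/23)·R1: [0, -13/23, -294/23, 51/23, 377/23]
R3 ← R3 − (7/20)·R2: [0, 0, -14/5, 57/10, 49/10]
R4 ← R4 − (13/220)·R2: [0, 0, -746/55, 223/110, 1911/110]
R4 ← R4 − (373/77)·R3: [0, 0, 0, -1970/77, -70/11]
4 nonzero rows, so the 4 vectors span a space of dimension 4.
Since 4 = 4, the vectors are linearly independent.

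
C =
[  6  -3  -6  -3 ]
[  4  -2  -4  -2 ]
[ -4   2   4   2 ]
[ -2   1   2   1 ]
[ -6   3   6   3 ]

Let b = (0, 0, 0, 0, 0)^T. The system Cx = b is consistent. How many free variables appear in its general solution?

Row reduce the augmented matrix [C | b].
R2 ← R2 − (2/3)·R1: [0, 0, 0, 0, 0]
R3 ← R3 + (2/3)·R1: [0, 0, 0, 0, 0]
R4 ← R4 + (1/3)·R1: [0, 0, 0, 0, 0]
R5 ← R5 + R1: [0, 0, 0, 0, 0]
The echelon form has 1 nonzero rows, and every pivot lies in the first 4 columns, so rank(C) = rank([C|b]) = 1.
The system is consistent.
Free variables = (unknowns) − (rank) = 4 − 1 = 3.

3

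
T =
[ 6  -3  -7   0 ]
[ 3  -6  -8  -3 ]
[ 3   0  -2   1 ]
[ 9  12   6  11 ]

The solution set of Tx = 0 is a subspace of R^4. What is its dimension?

Row reduce to echelon form.
R2 ← R2 − (1/2)·R1: [0, -9/2, -9/2, -3]
R3 ← R3 − (1/2)·R1: [0, 3/2, 3/2, 1]
R4 ← R4 − (3/2)·R1: [0, 33/2, 33/2, 11]
R3 ← R3 + (1/3)·R2: [0, 0, 0, 0]
R4 ← R4 + (11/3)·R2: [0, 0, 0, 0]
2 nonzero rows, so rank(T) = 2.
T has 4 columns; by rank–nullity, nullity = 4 − 2 = 2.

2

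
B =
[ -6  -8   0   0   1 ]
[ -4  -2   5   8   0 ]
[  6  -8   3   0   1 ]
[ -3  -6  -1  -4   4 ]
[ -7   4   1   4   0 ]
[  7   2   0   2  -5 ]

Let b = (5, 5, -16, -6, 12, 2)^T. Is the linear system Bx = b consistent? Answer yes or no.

Row reduce the augmented matrix [B | b].
R2 ← R2 − (2/3)·R1: [0, 10/3, 5, 8, -2/3, 5/3]
R3 ← R3 + R1: [0, -16, 3, 0, 2, -11]
R4 ← R4 − (1/2)·R1: [0, -2, -1, -4, 7/2, -17/2]
R5 ← R5 − (7/6)·R1: [0, 40/3, 1, 4, -7/6, 37/6]
R6 ← R6 + (7/6)·R1: [0, -22/3, 0, 2, -23/6, 47/6]
R3 ← R3 + (24/5)·R2: [0, 0, 27, 192/5, -6/5, -3]
R4 ← R4 + (3/5)·R2: [0, 0, 2, 4/5, 31/10, -15/2]
R5 ← R5 − (4)·R2: [0, 0, -19, -28, 3/2, -1/2]
R6 ← R6 + (11/5)·R2: [0, 0, 11, 98/5, -53/10, 23/2]
R4 ← R4 − (2/27)·R3: [0, 0, 0, -92/45, 287/90, -131/18]
R5 ← R5 + (19/27)·R3: [0, 0, 0, -44/45, 59/90, -47/18]
R6 ← R6 − (11/27)·R3: [0, 0, 0, 178/45, -433/90, 229/18]
R5 ← R5 − (11/23)·R4: [0, 0, 0, 0, -20/23, 20/23]
R6 ← R6 + (89/46)·R4: [0, 0, 0, 0, 125/92, -125/92]
R6 ← R6 + (25/16)·R5: [0, 0, 0, 0, 0, 0]
The echelon form has 5 nonzero rows, and every pivot lies in the first 5 columns, so rank(B) = rank([B|b]) = 5.
The system is consistent.

yes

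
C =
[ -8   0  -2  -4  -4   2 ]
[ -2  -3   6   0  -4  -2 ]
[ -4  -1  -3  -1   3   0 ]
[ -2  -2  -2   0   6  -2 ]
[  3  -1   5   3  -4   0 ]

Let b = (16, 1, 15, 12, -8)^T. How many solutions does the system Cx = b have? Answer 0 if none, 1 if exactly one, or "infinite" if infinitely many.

infinite

Row reduce the augmented matrix [C | b].
R2 ← R2 − (1/4)·R1: [0, -3, 13/2, 1, -3, -5/2, -3]
R3 ← R3 − (1/2)·R1: [0, -1, -2, 1, 5, -1, 7]
R4 ← R4 − (1/4)·R1: [0, -2, -3/2, 1, 7, -5/2, 8]
R5 ← R5 + (3/8)·R1: [0, -1, 17/4, 3/2, -11/2, 3/4, -2]
R3 ← R3 − (1/3)·R2: [0, 0, -25/6, 2/3, 6, -1/6, 8]
R4 ← R4 − (2/3)·R2: [0, 0, -35/6, 1/3, 9, -5/6, 10]
R5 ← R5 − (1/3)·R2: [0, 0, 25/12, 7/6, -9/2, 19/12, -1]
R4 ← R4 − (7/5)·R3: [0, 0, 0, -3/5, 3/5, -3/5, -6/5]
R5 ← R5 + (1/2)·R3: [0, 0, 0, 3/2, -3/2, 3/2, 3]
R5 ← R5 + (5/2)·R4: [0, 0, 0, 0, 0, 0, 0]
The echelon form has 4 nonzero rows, and every pivot lies in the first 6 columns, so rank(C) = rank([C|b]) = 4.
The system is consistent.
rank = 4 < 6 unknowns, so there are infinitely many solutions.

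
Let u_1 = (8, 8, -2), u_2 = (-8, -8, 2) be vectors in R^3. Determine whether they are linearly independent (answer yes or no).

Form the matrix with these vectors as rows and row reduce.
R2 ← R2 + R1: [0, 0, 0]
1 nonzero row, so the 2 vectors span a space of dimension 1.
Since 1 < 2, the vectors are linearly dependent.

no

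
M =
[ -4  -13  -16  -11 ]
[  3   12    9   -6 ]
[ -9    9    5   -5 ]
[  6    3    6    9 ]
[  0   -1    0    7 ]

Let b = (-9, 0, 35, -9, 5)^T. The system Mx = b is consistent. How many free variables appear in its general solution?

Row reduce the augmented matrix [M | b].
R2 ← R2 + (3/4)·R1: [0, 9/4, -3, -57/4, -27/4]
R3 ← R3 − (9/4)·R1: [0, 153/4, 41, 79/4, 221/4]
R4 ← R4 + (3/2)·R1: [0, -33/2, -18, -15/2, -45/2]
R3 ← R3 − (17)·R2: [0, 0, 92, 262, 170]
R4 ← R4 + (22/3)·R2: [0, 0, -40, -112, -72]
R5 ← R5 + (4/9)·R2: [0, 0, -4/3, 2/3, 2]
R4 ← R4 + (10/23)·R3: [0, 0, 0, 44/23, 44/23]
R5 ← R5 + (1/69)·R3: [0, 0, 0, 308/69, 308/69]
R5 ← R5 − (7/3)·R4: [0, 0, 0, 0, 0]
The echelon form has 4 nonzero rows, and every pivot lies in the first 4 columns, so rank(M) = rank([M|b]) = 4.
The system is consistent.
Free variables = (unknowns) − (rank) = 4 − 4 = 0.

0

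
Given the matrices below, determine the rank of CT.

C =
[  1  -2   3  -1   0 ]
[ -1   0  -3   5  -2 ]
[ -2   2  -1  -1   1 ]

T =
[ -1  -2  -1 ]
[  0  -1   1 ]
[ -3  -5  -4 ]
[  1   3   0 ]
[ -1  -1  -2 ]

First compute CT:
[[-11, -18, -15],
 [ 17,  34,  17],
 [  3,   3,   6]]
Now row reduce the product.
R2 ← R2 + (17/11)·R1: [0, 68/11, -68/11]
R3 ← R3 + (3/11)·R1: [0, -21/11, 21/11]
R3 ← R3 + (21/68)·R2: [0, 0, 0]
2 nonzero rows, so rank(CT) = 2.

2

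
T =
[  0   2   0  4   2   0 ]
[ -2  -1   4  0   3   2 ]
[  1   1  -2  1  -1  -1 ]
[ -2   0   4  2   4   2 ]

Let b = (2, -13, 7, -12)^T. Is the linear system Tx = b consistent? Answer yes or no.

Row reduce the augmented matrix [T | b].
Swap R1 ↔ R2
R3 ← R3 + (1/2)·R1: [0, 1/2, 0, 1, 1/2, 0, 1/2]
R4 ← R4 − R1: [0, 1, 0, 2, 1, 0, 1]
R3 ← R3 − (1/4)·R2: [0, 0, 0, 0, 0, 0, 0]
R4 ← R4 − (1/2)·R2: [0, 0, 0, 0, 0, 0, 0]
The echelon form has 2 nonzero rows, and every pivot lies in the first 6 columns, so rank(T) = rank([T|b]) = 2.
The system is consistent.

yes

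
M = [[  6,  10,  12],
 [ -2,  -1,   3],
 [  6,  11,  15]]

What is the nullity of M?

1

Row reduce to echelon form.
R2 ← R2 + (1/3)·R1: [0, 7/3, 7]
R3 ← R3 − R1: [0, 1, 3]
R3 ← R3 − (3/7)·R2: [0, 0, 0]
2 nonzero rows, so rank(M) = 2.
M has 3 columns; by rank–nullity, nullity = 3 − 2 = 1.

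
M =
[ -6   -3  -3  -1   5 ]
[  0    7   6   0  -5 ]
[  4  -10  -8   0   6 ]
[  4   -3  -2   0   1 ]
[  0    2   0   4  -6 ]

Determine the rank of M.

3

Row reduce to echelon form.
R3 ← R3 + (2/3)·R1: [0, -12, -10, -2/3, 28/3]
R4 ← R4 + (2/3)·R1: [0, -5, -4, -2/3, 13/3]
R3 ← R3 + (12/7)·R2: [0, 0, 2/7, -2/3, 16/21]
R4 ← R4 + (5/7)·R2: [0, 0, 2/7, -2/3, 16/21]
R5 ← R5 − (2/7)·R2: [0, 0, -12/7, 4, -32/7]
R4 ← R4 − R3: [0, 0, 0, 0, 0]
R5 ← R5 + (6)·R3: [0, 0, 0, 0, 0]
Echelon form has 3 nonzero rows, so rank(M) = 3.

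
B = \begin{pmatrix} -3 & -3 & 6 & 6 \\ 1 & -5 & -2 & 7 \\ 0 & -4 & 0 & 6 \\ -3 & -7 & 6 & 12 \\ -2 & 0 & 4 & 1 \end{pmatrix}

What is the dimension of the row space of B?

2

Row reduce to echelon form.
R2 ← R2 + (1/3)·R1: [0, -6, 0, 9]
R4 ← R4 − R1: [0, -4, 0, 6]
R5 ← R5 − (2/3)·R1: [0, 2, 0, -3]
R3 ← R3 − (2/3)·R2: [0, 0, 0, 0]
R4 ← R4 − (2/3)·R2: [0, 0, 0, 0]
R5 ← R5 + (1/3)·R2: [0, 0, 0, 0]
Echelon form has 2 nonzero rows, so rank(B) = 2.
The row space has dimension equal to the rank: 2.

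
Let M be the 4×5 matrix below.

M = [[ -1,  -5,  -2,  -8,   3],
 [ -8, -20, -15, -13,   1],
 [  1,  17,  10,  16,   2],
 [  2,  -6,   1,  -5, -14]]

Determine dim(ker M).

1

Row reduce to echelon form.
R2 ← R2 − (8)·R1: [0, 20, 1, 51, -23]
R3 ← R3 + R1: [0, 12, 8, 8, 5]
R4 ← R4 + (2)·R1: [0, -16, -3, -21, -8]
R3 ← R3 − (3/5)·R2: [0, 0, 37/5, -113/5, 94/5]
R4 ← R4 + (4/5)·R2: [0, 0, -11/5, 99/5, -132/5]
R4 ← R4 + (11/37)·R3: [0, 0, 0, 484/37, -770/37]
4 nonzero rows, so rank(M) = 4.
M has 5 columns; by rank–nullity, nullity = 5 − 4 = 1.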